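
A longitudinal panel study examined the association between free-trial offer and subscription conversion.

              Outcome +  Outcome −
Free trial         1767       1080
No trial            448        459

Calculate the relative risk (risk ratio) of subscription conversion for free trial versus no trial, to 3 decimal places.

Cells: a = 1767, b = 1080, c = 448, d = 459.
Risk in exposed = 1767/2847 = 0.62065; risk in unexposed = 448/907 = 0.49394.
RR = 0.62065 / 0.49394 = 1.25655
The risk among the exposed is 1.26 times that among the unexposed.

1.257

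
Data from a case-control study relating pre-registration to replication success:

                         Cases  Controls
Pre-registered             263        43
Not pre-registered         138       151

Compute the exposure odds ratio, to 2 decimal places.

Cells: a = 263, b = 43, c = 138, d = 151.
OR = (a·d)/(b·c) = (263 × 151) / (43 × 138) = 39713 / 5934 = 6.69245
The odds of replication success are about 6.69 times as high in the pre-registered group.

6.69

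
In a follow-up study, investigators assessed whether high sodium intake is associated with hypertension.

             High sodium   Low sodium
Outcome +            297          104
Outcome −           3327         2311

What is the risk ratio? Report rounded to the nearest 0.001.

Reading the table with exposure as columns: a = 297 (High sodium, case), b = 3327 (High sodium, non-case), c = 104 (Low sodium, case), d = 2311.
Risk in exposed = 297/3624 = 0.08195; risk in unexposed = 104/2415 = 0.04306.
RR = 0.08195 / 0.04306 = 1.90306
The risk among the exposed is 1.90 times that among the unexposed.

1.903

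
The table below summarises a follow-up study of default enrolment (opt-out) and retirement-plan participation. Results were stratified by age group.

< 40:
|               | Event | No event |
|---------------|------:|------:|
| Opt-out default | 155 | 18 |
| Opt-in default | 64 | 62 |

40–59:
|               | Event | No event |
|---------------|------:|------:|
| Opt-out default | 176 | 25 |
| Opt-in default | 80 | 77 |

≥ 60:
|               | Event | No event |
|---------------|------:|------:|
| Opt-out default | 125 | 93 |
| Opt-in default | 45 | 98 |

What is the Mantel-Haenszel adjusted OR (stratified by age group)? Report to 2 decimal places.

OR_MH = Σ(aᵢdᵢ/nᵢ) / Σ(bᵢcᵢ/nᵢ), where nᵢ is the stratum total.
Stratum 1 (< 40): n = 299; a·d/n = 155·62/299 = 32.1405; b·c/n = 18·64/299 = 3.8528
Stratum 2 (40–59): n = 358; a·d/n = 176·77/358 = 37.8547; b·c/n = 25·80/358 = 5.5866
Stratum 3 (≥ 60): n = 361; a·d/n = 125·98/361 = 33.9335; b·c/n = 93·45/361 = 11.5928
OR_MH = (32.1405 + 37.8547 + 33.9335) / (3.8528 + 5.5866 + 11.5928) = 103.9287 / 21.0322 = 4.94140

4.94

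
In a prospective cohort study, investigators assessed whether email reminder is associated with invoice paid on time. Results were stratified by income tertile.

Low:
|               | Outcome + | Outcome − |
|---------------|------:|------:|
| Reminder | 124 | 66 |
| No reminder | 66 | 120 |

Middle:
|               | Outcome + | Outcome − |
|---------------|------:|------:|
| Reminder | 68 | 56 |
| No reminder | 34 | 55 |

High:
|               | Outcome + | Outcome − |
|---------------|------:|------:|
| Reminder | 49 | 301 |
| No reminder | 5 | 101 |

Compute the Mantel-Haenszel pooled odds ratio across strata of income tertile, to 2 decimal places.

2.85

OR_MH = Σ(aᵢdᵢ/nᵢ) / Σ(bᵢcᵢ/nᵢ), where nᵢ is the stratum total.
Stratum 1 (Low): n = 376; a·d/n = 124·120/376 = 39.5745; b·c/n = 66·66/376 = 11.5851
Stratum 2 (Middle): n = 213; a·d/n = 68·55/213 = 17.5587; b·c/n = 56·34/213 = 8.9390
Stratum 3 (High): n = 456; a·d/n = 49·101/456 = 10.8531; b·c/n = 301·5/456 = 3.3004
OR_MH = (39.5745 + 17.5587 + 10.8531) / (11.5851 + 8.9390 + 3.3004) = 67.9862 / 23.8245 = 2.85363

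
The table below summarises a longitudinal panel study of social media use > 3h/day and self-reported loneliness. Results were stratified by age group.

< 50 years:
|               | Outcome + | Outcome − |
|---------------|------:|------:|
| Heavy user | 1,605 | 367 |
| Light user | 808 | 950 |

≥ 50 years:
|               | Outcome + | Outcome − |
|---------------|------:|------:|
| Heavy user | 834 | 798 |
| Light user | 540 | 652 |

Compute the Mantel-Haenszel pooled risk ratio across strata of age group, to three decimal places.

1.499

RR_MH = Σ(aᵢ·n₀ᵢ/nᵢ) / Σ(cᵢ·n₁ᵢ/nᵢ), with n₁ᵢ = aᵢ+bᵢ (exposed), n₀ᵢ = cᵢ+dᵢ (unexposed), nᵢ = n₁ᵢ+n₀ᵢ.
Stratum 1 (< 50 years): n₁ = 1972, n₀ = 1758, n = 3730; a·n₀/n = 1605·1758/3730 = 756.4584; c·n₁/n = 808·1972/3730 = 427.1786
Stratum 2 (≥ 50 years): n₁ = 1632, n₀ = 1192, n = 2824; a·n₀/n = 834·1192/2824 = 352.0283; c·n₁/n = 540·1632/2824 = 312.0680
RR_MH = (756.4584 + 352.0283) / (427.1786 + 312.0680) = 1108.4868 / 739.2465 = 1.49948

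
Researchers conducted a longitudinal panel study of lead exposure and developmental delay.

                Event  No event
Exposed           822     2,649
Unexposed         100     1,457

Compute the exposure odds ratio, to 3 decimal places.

Cells: a = 822, b = 2649, c = 100, d = 1457.
OR = (a·d)/(b·c) = (822 × 1457) / (2649 × 100) = 1197654 / 264900 = 4.52116
The odds of developmental delay are about 4.52 times as high in the exposed group.

4.521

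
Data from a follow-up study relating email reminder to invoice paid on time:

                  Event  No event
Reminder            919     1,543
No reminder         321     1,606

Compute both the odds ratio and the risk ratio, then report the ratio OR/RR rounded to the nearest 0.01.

1.33

Cells: a = 919, b = 1543, c = 321, d = 1606.
OR = (919·1606)/(1543·321) = 1475914/495303 = 2.97982
Risk in exposed = 919/2462 = 0.37327; risk in unexposed = 321/1927 = 0.16658; RR = 2.24081
OR/RR = 2.97982 / 2.24081 = 1.32980
The outcome is not rare, so the OR lies further from 1 than the RR.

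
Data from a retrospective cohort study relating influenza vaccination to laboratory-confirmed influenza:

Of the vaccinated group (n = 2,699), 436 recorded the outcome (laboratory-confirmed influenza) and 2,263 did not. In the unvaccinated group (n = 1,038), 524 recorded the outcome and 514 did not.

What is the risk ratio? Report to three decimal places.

0.320

From the description: a = 436, b = 2263, c = 524, d = 514.
Risk in exposed = 436/2699 = 0.16154; risk in unexposed = 524/1038 = 0.50482.
RR = 0.16154 / 0.50482 = 0.32000
The risk is 68% lower among the exposed than among the unexposed.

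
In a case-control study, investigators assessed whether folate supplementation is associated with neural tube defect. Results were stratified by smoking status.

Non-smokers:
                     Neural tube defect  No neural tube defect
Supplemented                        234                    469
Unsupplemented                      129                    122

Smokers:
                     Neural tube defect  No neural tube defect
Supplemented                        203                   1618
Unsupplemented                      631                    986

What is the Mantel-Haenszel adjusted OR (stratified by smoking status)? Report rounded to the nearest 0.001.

0.245

OR_MH = Σ(aᵢdᵢ/nᵢ) / Σ(bᵢcᵢ/nᵢ), where nᵢ is the stratum total.
Stratum 1 (Non-smokers): n = 954; a·d/n = 234·122/954 = 29.9245; b·c/n = 469·129/954 = 63.4182
Stratum 2 (Smokers): n = 3438; a·d/n = 203·986/3438 = 58.2193; b·c/n = 1618·631/3438 = 296.9628
OR_MH = (29.9245 + 58.2193) / (63.4182 + 296.9628) = 88.1438 / 360.3810 = 0.24459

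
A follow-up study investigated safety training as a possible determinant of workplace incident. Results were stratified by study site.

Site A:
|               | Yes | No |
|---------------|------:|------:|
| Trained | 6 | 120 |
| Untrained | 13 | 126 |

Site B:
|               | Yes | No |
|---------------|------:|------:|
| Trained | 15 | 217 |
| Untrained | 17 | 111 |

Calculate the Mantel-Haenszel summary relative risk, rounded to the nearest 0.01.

0.49

RR_MH = Σ(aᵢ·n₀ᵢ/nᵢ) / Σ(cᵢ·n₁ᵢ/nᵢ), with n₁ᵢ = aᵢ+bᵢ (exposed), n₀ᵢ = cᵢ+dᵢ (unexposed), nᵢ = n₁ᵢ+n₀ᵢ.
Stratum 1 (Site A): n₁ = 126, n₀ = 139, n = 265; a·n₀/n = 6·139/265 = 3.1472; c·n₁/n = 13·126/265 = 6.1811
Stratum 2 (Site B): n₁ = 232, n₀ = 128, n = 360; a·n₀/n = 15·128/360 = 5.3333; c·n₁/n = 17·232/360 = 10.9556
RR_MH = (3.1472 + 5.3333) / (6.1811 + 10.9556) = 8.4805 / 17.1367 = 0.49487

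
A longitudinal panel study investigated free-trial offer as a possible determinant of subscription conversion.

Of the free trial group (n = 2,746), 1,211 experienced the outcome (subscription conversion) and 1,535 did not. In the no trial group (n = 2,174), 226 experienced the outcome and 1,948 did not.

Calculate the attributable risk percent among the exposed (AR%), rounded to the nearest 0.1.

From the description: a = 1211, b = 1535, c = 226, d = 1948.
Risk in exposed = 1211/2746 = 0.44101; risk in unexposed = 226/2174 = 0.10396.
RR = 0.44101/0.10396 = 4.24223
AR% = (RR − 1)/RR × 100 = (4.24223 − 1)/4.24223 × 100 = 76.4275%

76.4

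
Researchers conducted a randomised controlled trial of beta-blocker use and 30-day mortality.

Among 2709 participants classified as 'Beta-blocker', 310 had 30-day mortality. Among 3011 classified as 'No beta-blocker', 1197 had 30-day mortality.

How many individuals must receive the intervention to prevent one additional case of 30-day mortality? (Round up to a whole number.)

Risk in treated group = 310/2709 = 0.11443; risk in control = 1197/3011 = 0.39754.
Absolute risk reduction = 0.39754 − 0.11443 = 0.28311
NNT = 1 / ARR = 1 / 0.28311 = 3.532 → round up → 4

4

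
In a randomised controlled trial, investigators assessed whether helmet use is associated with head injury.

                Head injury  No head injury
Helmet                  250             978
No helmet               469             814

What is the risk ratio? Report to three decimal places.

Cells: a = 250, b = 978, c = 469, d = 814.
Risk in exposed = 250/1228 = 0.20358; risk in unexposed = 469/1283 = 0.36555.
RR = 0.20358 / 0.36555 = 0.55692
The risk is 44% lower among the exposed than among the unexposed.

0.557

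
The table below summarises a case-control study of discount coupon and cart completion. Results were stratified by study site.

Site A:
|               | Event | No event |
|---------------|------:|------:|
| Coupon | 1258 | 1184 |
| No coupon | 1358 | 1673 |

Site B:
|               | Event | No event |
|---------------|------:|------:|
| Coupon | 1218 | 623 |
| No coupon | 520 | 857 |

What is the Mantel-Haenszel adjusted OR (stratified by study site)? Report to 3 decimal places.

OR_MH = Σ(aᵢdᵢ/nᵢ) / Σ(bᵢcᵢ/nᵢ), where nᵢ is the stratum total.
Stratum 1 (Site A): n = 5473; a·d/n = 1258·1673/5473 = 384.5485; b·c/n = 1184·1358/5473 = 293.7826
Stratum 2 (Site B): n = 3218; a·d/n = 1218·857/3218 = 324.3710; b·c/n = 623·520/3218 = 100.6712
OR_MH = (384.5485 + 324.3710) / (293.7826 + 100.6712) = 708.9195 / 394.4538 = 1.79722

1.797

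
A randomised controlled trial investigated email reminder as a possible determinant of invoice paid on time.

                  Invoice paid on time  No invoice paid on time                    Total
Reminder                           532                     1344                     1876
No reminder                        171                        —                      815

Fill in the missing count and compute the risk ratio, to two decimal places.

1.35

The missing cell is in the unexposed row: 815 − 171 = 644.
So a = 532, b = 1344, c = 171, d = 644.
RR = [a/(a+b)] / [c/(c+d)] = (532/1876) / (171/815) = 0.28358/0.20982 = 1.35158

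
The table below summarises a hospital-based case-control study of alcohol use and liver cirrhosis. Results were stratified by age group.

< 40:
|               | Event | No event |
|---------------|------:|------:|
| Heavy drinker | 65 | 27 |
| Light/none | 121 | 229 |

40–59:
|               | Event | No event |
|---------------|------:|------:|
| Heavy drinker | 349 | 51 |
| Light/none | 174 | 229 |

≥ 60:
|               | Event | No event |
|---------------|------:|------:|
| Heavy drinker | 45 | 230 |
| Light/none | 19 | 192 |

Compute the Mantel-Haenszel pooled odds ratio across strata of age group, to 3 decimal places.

OR_MH = Σ(aᵢdᵢ/nᵢ) / Σ(bᵢcᵢ/nᵢ), where nᵢ is the stratum total.
Stratum 1 (< 40): n = 442; a·d/n = 65·229/442 = 33.6765; b·c/n = 27·121/442 = 7.3914
Stratum 2 (40–59): n = 803; a·d/n = 349·229/803 = 99.5280; b·c/n = 51·174/803 = 11.0511
Stratum 3 (≥ 60): n = 486; a·d/n = 45·192/486 = 17.7778; b·c/n = 230·19/486 = 8.9918
OR_MH = (33.6765 + 99.5280 + 17.7778) / (7.3914 + 11.0511 + 8.9918) = 150.9823 / 27.4342 = 5.50343

5.503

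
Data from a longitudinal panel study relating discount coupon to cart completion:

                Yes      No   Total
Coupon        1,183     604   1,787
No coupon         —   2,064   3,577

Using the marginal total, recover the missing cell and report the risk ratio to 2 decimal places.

The missing cell is in the unexposed row: 3577 − 2064 = 1513.
So a = 1183, b = 604, c = 1513, d = 2064.
RR = [a/(a+b)] / [c/(c+d)] = (1183/1787) / (1513/3577) = 0.66200/0.42298 = 1.56509

1.57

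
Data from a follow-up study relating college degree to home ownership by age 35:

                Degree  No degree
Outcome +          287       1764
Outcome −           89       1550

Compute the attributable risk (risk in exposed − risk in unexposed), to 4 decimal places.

0.2310

Reading the table with exposure as columns: a = 287 (Degree, case), b = 89 (Degree, non-case), c = 1764 (No degree, case), d = 1550.
Risk in exposed = 287/376 = 0.763298; risk in unexposed = 1764/3314 = 0.532287.
Risk difference = 0.763298 − 0.532287 = 0.231011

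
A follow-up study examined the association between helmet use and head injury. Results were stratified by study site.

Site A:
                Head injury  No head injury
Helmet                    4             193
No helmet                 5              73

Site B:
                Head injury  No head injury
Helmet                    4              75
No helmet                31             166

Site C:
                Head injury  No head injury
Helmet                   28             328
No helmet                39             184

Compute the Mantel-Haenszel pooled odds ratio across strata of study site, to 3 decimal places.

0.363

OR_MH = Σ(aᵢdᵢ/nᵢ) / Σ(bᵢcᵢ/nᵢ), where nᵢ is the stratum total.
Stratum 1 (Site A): n = 275; a·d/n = 4·73/275 = 1.0618; b·c/n = 193·5/275 = 3.5091
Stratum 2 (Site B): n = 276; a·d/n = 4·166/276 = 2.4058; b·c/n = 75·31/276 = 8.4239
Stratum 3 (Site C): n = 579; a·d/n = 28·184/579 = 8.8981; b·c/n = 328·39/579 = 22.0933
OR_MH = (1.0618 + 2.4058 + 8.8981) / (3.5091 + 8.4239 + 22.0933) = 12.3657 / 34.0263 = 0.36342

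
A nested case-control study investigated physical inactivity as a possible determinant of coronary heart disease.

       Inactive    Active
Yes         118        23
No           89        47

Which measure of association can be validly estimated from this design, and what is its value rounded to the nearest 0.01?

2.71

Reading the table with exposure as columns: a = 118 (Inactive, case), b = 89 (Inactive, non-case), c = 23 (Active, case), d = 47.
This is a nested case-control study: participants were sampled on outcome status, so risks in the source population cannot be estimated directly — relative risk is not valid here. The odds ratio is the appropriate measure.
OR = (a·d)/(b·c) = (118 × 47) / (89 × 23) = 5546 / 2047 = 2.70933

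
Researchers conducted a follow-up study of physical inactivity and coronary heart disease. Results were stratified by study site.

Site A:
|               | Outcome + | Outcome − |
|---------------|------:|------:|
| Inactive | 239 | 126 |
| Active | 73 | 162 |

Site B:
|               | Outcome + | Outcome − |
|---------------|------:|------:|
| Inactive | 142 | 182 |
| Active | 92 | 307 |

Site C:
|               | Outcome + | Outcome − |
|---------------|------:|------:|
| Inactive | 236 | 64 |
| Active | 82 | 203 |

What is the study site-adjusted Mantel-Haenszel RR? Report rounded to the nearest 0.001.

2.247

RR_MH = Σ(aᵢ·n₀ᵢ/nᵢ) / Σ(cᵢ·n₁ᵢ/nᵢ), with n₁ᵢ = aᵢ+bᵢ (exposed), n₀ᵢ = cᵢ+dᵢ (unexposed), nᵢ = n₁ᵢ+n₀ᵢ.
Stratum 1 (Site A): n₁ = 365, n₀ = 235, n = 600; a·n₀/n = 239·235/600 = 93.6083; c·n₁/n = 73·365/600 = 44.4083
Stratum 2 (Site B): n₁ = 324, n₀ = 399, n = 723; a·n₀/n = 142·399/723 = 78.3651; c·n₁/n = 92·324/723 = 41.2282
Stratum 3 (Site C): n₁ = 300, n₀ = 285, n = 585; a·n₀/n = 236·285/585 = 114.9744; c·n₁/n = 82·300/585 = 42.0513
RR_MH = (93.6083 + 78.3651 + 114.9744) / (44.4083 + 41.2282 + 42.0513) = 286.9478 / 127.6878 = 2.24726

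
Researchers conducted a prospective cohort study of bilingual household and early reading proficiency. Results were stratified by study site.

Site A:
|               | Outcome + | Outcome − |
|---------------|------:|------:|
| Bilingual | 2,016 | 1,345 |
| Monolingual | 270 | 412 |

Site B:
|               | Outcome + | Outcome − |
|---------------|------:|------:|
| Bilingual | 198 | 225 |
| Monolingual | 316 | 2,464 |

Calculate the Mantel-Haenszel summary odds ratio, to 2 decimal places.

3.19

OR_MH = Σ(aᵢdᵢ/nᵢ) / Σ(bᵢcᵢ/nᵢ), where nᵢ is the stratum total.
Stratum 1 (Site A): n = 4043; a·d/n = 2016·412/4043 = 205.4395; b·c/n = 1345·270/4043 = 89.8219
Stratum 2 (Site B): n = 3203; a·d/n = 198·2464/3203 = 152.3172; b·c/n = 225·316/3203 = 22.1979
OR_MH = (205.4395 + 152.3172) / (89.8219 + 22.1979) = 357.7567 / 112.0199 = 3.19369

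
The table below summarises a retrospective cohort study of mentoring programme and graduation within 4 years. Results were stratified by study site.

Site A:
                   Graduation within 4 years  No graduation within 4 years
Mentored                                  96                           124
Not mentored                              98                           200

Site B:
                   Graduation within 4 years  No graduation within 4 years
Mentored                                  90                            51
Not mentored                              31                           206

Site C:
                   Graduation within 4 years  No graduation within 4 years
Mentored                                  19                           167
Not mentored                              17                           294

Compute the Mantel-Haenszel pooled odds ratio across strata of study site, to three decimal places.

2.919

OR_MH = Σ(aᵢdᵢ/nᵢ) / Σ(bᵢcᵢ/nᵢ), where nᵢ is the stratum total.
Stratum 1 (Site A): n = 518; a·d/n = 96·200/518 = 37.0656; b·c/n = 124·98/518 = 23.4595
Stratum 2 (Site B): n = 378; a·d/n = 90·206/378 = 49.0476; b·c/n = 51·31/378 = 4.1825
Stratum 3 (Site C): n = 497; a·d/n = 19·294/497 = 11.2394; b·c/n = 167·17/497 = 5.7123
OR_MH = (37.0656 + 49.0476 + 11.2394) / (23.4595 + 4.1825 + 5.7123) = 97.3527 / 33.3543 = 2.91875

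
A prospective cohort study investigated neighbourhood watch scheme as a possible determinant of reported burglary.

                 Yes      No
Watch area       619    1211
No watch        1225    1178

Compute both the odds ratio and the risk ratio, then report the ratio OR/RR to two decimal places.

Cells: a = 619, b = 1211, c = 1225, d = 1178.
OR = (619·1178)/(1211·1225) = 729182/1483475 = 0.49154
Risk in exposed = 619/1830 = 0.33825; risk in unexposed = 1225/2403 = 0.50978; RR = 0.66352
OR/RR = 0.49154 / 0.66352 = 0.74080
The outcome is not rare, so the OR lies further from 1 than the RR.

0.74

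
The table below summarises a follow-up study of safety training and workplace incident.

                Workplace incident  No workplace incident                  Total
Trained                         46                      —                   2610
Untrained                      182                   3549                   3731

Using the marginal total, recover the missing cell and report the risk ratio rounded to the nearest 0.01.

0.36

The missing cell is in the exposed row: 2610 − 46 = 2564.
So a = 46, b = 2564, c = 182, d = 3549.
RR = [a/(a+b)] / [c/(c+d)] = (46/2610) / (182/3731) = 0.01762/0.04878 = 0.36130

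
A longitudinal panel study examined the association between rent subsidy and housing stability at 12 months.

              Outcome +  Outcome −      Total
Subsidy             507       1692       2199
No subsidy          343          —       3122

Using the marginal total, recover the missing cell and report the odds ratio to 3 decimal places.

The missing cell is in the unexposed row: 3122 − 343 = 2779.
So a = 507, b = 1692, c = 343, d = 2779.
OR = (a·d)/(b·c) = (507 × 2779) / (1692 × 343) = 1408953 / 580356 = 2.42774

2.428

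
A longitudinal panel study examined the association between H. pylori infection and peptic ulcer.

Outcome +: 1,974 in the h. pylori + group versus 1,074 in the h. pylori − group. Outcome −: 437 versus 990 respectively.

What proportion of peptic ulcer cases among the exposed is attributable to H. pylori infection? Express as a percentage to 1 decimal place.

36.4

From the description: a = 1974, b = 437, c = 1074, d = 990.
Risk in exposed = 1974/2411 = 0.81875; risk in unexposed = 1074/2064 = 0.52035.
RR = 0.81875/0.52035 = 1.57346
AR% = (RR − 1)/RR × 100 = (1.57346 − 1)/1.57346 × 100 = 36.4457%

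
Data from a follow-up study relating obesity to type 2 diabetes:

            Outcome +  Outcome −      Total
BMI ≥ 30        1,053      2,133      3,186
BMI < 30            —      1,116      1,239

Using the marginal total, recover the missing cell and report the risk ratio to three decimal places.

The missing cell is in the unexposed row: 1239 − 1116 = 123.
So a = 1053, b = 2133, c = 123, d = 1116.
RR = [a/(a+b)] / [c/(c+d)] = (1053/3186) / (123/1239) = 0.33051/0.09927 = 3.32927

3.329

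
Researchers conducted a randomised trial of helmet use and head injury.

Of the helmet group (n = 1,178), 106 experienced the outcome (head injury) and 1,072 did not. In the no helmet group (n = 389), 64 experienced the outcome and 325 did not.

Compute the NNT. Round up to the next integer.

14

Risk in treated group = 106/1178 = 0.08998; risk in control = 64/389 = 0.16452.
Absolute risk reduction = 0.16452 − 0.08998 = 0.07454
NNT = 1 / ARR = 1 / 0.07454 = 13.415 → round up → 14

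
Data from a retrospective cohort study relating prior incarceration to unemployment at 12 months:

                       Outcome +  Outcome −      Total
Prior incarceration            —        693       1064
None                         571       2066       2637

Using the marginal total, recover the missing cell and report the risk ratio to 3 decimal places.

The missing cell is in the exposed row: 1064 − 693 = 371.
So a = 371, b = 693, c = 571, d = 2066.
RR = [a/(a+b)] / [c/(c+d)] = (371/1064) / (571/2637) = 0.34868/0.21653 = 1.61030

1.610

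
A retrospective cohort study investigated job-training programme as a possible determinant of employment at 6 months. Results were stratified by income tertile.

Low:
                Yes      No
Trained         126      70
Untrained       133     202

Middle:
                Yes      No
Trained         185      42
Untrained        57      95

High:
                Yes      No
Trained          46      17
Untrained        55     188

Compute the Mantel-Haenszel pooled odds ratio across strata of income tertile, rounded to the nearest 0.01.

4.56

OR_MH = Σ(aᵢdᵢ/nᵢ) / Σ(bᵢcᵢ/nᵢ), where nᵢ is the stratum total.
Stratum 1 (Low): n = 531; a·d/n = 126·202/531 = 47.9322; b·c/n = 70·133/531 = 17.5330
Stratum 2 (Middle): n = 379; a·d/n = 185·95/379 = 46.3720; b·c/n = 42·57/379 = 6.3166
Stratum 3 (High): n = 306; a·d/n = 46·188/306 = 28.2614; b·c/n = 17·55/306 = 3.0556
OR_MH = (47.9322 + 46.3720 + 28.2614) / (17.5330 + 6.3166 + 3.0556) = 122.5657 / 26.9051 = 4.55548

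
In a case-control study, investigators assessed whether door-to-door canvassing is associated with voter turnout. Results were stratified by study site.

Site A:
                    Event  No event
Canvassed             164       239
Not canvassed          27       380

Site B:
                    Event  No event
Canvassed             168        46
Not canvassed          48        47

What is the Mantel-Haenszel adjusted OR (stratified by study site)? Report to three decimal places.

6.782

OR_MH = Σ(aᵢdᵢ/nᵢ) / Σ(bᵢcᵢ/nᵢ), where nᵢ is the stratum total.
Stratum 1 (Site A): n = 810; a·d/n = 164·380/810 = 76.9383; b·c/n = 239·27/810 = 7.9667
Stratum 2 (Site B): n = 309; a·d/n = 168·47/309 = 25.5534; b·c/n = 46·48/309 = 7.1456
OR_MH = (76.9383 + 25.5534) / (7.9667 + 7.1456) = 102.4917 / 15.1123 = 6.78200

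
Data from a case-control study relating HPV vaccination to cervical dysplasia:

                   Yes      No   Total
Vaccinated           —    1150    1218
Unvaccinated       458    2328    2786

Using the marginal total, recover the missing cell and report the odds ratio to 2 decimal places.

0.30

The missing cell is in the exposed row: 1218 − 1150 = 68.
So a = 68, b = 1150, c = 458, d = 2328.
OR = (a·d)/(b·c) = (68 × 2328) / (1150 × 458) = 158304 / 526700 = 0.30056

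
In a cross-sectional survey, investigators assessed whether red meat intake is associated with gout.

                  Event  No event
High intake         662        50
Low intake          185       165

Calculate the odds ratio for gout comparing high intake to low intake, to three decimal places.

11.809

Cells: a = 662, b = 50, c = 185, d = 165.
OR = (a·d)/(b·c) = (662 × 165) / (50 × 185) = 109230 / 9250 = 11.80865
The odds of gout are about 11.81 times as high in the high intake group.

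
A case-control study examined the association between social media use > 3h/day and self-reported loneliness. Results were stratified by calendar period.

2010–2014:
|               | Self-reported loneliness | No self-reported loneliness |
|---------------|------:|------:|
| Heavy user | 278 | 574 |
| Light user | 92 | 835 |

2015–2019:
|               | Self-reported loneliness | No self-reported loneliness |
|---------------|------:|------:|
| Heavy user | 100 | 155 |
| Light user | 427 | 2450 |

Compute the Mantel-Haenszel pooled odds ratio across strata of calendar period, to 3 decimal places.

OR_MH = Σ(aᵢdᵢ/nᵢ) / Σ(bᵢcᵢ/nᵢ), where nᵢ is the stratum total.
Stratum 1 (2010–2014): n = 1779; a·d/n = 278·835/1779 = 130.4834; b·c/n = 574·92/1779 = 29.6841
Stratum 2 (2015–2019): n = 3132; a·d/n = 100·2450/3132 = 78.2248; b·c/n = 155·427/3132 = 21.1319
OR_MH = (130.4834 + 78.2248) / (29.6841 + 21.1319) = 208.7082 / 50.8160 = 4.10714

4.107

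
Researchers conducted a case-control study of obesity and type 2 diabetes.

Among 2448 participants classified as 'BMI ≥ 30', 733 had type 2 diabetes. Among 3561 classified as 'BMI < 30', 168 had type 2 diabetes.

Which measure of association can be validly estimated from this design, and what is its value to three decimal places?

From the description: a = 733, b = 1715, c = 168, d = 3393.
This is a case-control study: participants were sampled on outcome status, so risks in the source population cannot be estimated directly — relative risk is not valid here. The odds ratio is the appropriate measure.
OR = (a·d)/(b·c) = (733 × 3393) / (1715 × 168) = 2487069 / 288120 = 8.63206

8.632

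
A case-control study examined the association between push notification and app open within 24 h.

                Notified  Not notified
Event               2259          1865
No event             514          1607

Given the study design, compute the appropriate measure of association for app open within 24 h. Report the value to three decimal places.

3.787

Reading the table with exposure as columns: a = 2259 (Notified, case), b = 514 (Notified, non-case), c = 1865 (Not notified, case), d = 1607.
This is a case-control study: participants were sampled on outcome status, so risks in the source population cannot be estimated directly — relative risk is not valid here. The odds ratio is the appropriate measure.
OR = (a·d)/(b·c) = (2259 × 1607) / (514 × 1865) = 3630213 / 958610 = 3.78696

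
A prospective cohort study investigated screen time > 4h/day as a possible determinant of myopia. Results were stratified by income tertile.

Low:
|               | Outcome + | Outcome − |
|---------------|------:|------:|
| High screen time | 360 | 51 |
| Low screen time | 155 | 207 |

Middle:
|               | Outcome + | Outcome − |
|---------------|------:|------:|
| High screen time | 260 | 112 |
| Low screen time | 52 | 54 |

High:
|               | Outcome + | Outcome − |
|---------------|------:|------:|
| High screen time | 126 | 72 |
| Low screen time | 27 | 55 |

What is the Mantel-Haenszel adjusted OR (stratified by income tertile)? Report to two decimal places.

5.13

OR_MH = Σ(aᵢdᵢ/nᵢ) / Σ(bᵢcᵢ/nᵢ), where nᵢ is the stratum total.
Stratum 1 (Low): n = 773; a·d/n = 360·207/773 = 96.4036; b·c/n = 51·155/773 = 10.2264
Stratum 2 (Middle): n = 478; a·d/n = 260·54/478 = 29.3724; b·c/n = 112·52/478 = 12.1841
Stratum 3 (High): n = 280; a·d/n = 126·55/280 = 24.7500; b·c/n = 72·27/280 = 6.9429
OR_MH = (96.4036 + 29.3724 + 24.7500) / (10.2264 + 12.1841 + 6.9429) = 150.5260 / 29.3533 = 5.12807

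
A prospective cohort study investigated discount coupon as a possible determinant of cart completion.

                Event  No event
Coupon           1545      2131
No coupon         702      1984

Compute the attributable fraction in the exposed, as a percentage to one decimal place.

Cells: a = 1545, b = 2131, c = 702, d = 1984.
Risk in exposed = 1545/3676 = 0.42029; risk in unexposed = 702/2686 = 0.26136.
RR = 0.42029/0.26136 = 1.60813
AR% = (RR − 1)/RR × 100 = (1.60813 − 1)/1.60813 × 100 = 37.8161%

37.8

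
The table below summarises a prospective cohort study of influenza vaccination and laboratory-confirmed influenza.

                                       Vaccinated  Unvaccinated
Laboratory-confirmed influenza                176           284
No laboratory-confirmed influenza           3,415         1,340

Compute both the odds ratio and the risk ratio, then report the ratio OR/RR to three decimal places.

Reading the table with exposure as columns: a = 176 (Vaccinated, case), b = 3415 (Vaccinated, non-case), c = 284 (Unvaccinated, case), d = 1340.
OR = (176·1340)/(3415·284) = 235840/969860 = 0.24317
Risk in exposed = 176/3591 = 0.04901; risk in unexposed = 284/1624 = 0.17488; RR = 0.28026
OR/RR = 0.24317 / 0.28026 = 0.86765
The outcome is not rare, so the OR lies further from 1 than the RR.

0.868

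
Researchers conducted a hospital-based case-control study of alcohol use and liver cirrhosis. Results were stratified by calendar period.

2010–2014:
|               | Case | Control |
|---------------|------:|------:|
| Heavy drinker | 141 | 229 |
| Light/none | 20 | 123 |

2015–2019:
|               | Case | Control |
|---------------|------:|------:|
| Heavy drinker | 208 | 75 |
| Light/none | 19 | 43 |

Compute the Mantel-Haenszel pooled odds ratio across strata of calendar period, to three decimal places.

OR_MH = Σ(aᵢdᵢ/nᵢ) / Σ(bᵢcᵢ/nᵢ), where nᵢ is the stratum total.
Stratum 1 (2010–2014): n = 513; a·d/n = 141·123/513 = 33.8070; b·c/n = 229·20/513 = 8.9279
Stratum 2 (2015–2019): n = 345; a·d/n = 208·43/345 = 25.9246; b·c/n = 75·19/345 = 4.1304
OR_MH = (33.8070 + 25.9246) / (8.9279 + 4.1304) = 59.7317 / 13.0583 = 4.57423

4.574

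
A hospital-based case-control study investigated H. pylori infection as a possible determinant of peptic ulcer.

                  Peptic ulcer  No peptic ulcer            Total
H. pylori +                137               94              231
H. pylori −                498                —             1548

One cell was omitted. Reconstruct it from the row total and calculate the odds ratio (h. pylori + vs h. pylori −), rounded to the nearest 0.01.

The missing cell is in the unexposed row: 1548 − 498 = 1050.
So a = 137, b = 94, c = 498, d = 1050.
OR = (a·d)/(b·c) = (137 × 1050) / (94 × 498) = 143850 / 46812 = 3.07293

3.07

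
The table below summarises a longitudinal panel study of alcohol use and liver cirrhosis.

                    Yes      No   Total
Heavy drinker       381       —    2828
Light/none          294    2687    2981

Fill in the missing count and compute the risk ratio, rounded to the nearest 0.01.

The missing cell is in the exposed row: 2828 − 381 = 2447.
So a = 381, b = 2447, c = 294, d = 2687.
RR = [a/(a+b)] / [c/(c+d)] = (381/2828) / (294/2981) = 0.13472/0.09862 = 1.36603

1.37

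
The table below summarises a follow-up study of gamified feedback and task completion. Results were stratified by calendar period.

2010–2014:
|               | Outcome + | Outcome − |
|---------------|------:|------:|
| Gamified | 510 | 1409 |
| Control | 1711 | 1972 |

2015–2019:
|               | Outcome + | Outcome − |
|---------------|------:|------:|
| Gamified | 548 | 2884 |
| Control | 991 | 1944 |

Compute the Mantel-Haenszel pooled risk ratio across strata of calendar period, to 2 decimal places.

RR_MH = Σ(aᵢ·n₀ᵢ/nᵢ) / Σ(cᵢ·n₁ᵢ/nᵢ), with n₁ᵢ = aᵢ+bᵢ (exposed), n₀ᵢ = cᵢ+dᵢ (unexposed), nᵢ = n₁ᵢ+n₀ᵢ.
Stratum 1 (2010–2014): n₁ = 1919, n₀ = 3683, n = 5602; a·n₀/n = 510·3683/5602 = 335.2963; c·n₁/n = 1711·1919/5602 = 586.1137
Stratum 2 (2015–2019): n₁ = 3432, n₀ = 2935, n = 6367; a·n₀/n = 548·2935/6367 = 252.6119; c·n₁/n = 991·3432/6367 = 534.1781
RR_MH = (335.2963 + 252.6119) / (586.1137 + 534.1781) = 587.9082 / 1120.2918 = 0.52478

0.52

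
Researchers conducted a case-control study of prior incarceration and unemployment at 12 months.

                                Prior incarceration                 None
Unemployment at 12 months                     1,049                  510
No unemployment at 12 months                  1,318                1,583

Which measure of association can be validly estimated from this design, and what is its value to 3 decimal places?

Reading the table with exposure as columns: a = 1049 (Prior incarceration, case), b = 1318 (Prior incarceration, non-case), c = 510 (None, case), d = 1583.
This is a case-control study: participants were sampled on outcome status, so risks in the source population cannot be estimated directly — relative risk is not valid here. The odds ratio is the appropriate measure.
OR = (a·d)/(b·c) = (1049 × 1583) / (1318 × 510) = 1660567 / 672180 = 2.47042

2.470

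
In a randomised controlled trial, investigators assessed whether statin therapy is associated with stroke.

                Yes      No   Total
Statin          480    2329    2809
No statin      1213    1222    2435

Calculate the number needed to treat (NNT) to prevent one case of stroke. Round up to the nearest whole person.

4

Risk in treated group = 480/2809 = 0.17088; risk in control = 1213/2435 = 0.49815.
Absolute risk reduction = 0.49815 − 0.17088 = 0.32727
NNT = 1 / ARR = 1 / 0.32727 = 3.056 → round up → 4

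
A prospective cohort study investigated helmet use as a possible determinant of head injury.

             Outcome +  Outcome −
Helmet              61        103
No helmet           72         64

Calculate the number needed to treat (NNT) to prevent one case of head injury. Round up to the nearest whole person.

7

Risk in treated group = 61/164 = 0.37195; risk in control = 72/136 = 0.52941.
Absolute risk reduction = 0.52941 − 0.37195 = 0.15746
NNT = 1 / ARR = 1 / 0.15746 = 6.351 → round up → 7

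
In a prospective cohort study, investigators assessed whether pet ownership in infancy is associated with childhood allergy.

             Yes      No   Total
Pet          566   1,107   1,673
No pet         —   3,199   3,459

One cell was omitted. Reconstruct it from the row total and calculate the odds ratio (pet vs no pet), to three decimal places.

The missing cell is in the unexposed row: 3459 − 3199 = 260.
So a = 566, b = 1107, c = 260, d = 3199.
OR = (a·d)/(b·c) = (566 × 3199) / (1107 × 260) = 1810634 / 287820 = 6.29086

6.291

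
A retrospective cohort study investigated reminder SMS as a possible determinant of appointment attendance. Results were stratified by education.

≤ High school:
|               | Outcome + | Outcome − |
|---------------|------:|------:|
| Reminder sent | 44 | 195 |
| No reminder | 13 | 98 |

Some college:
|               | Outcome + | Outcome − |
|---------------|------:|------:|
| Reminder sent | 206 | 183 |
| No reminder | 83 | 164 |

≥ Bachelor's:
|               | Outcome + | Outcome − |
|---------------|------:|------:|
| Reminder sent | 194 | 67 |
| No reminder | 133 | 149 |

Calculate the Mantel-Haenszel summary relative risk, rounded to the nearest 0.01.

RR_MH = Σ(aᵢ·n₀ᵢ/nᵢ) / Σ(cᵢ·n₁ᵢ/nᵢ), with n₁ᵢ = aᵢ+bᵢ (exposed), n₀ᵢ = cᵢ+dᵢ (unexposed), nᵢ = n₁ᵢ+n₀ᵢ.
Stratum 1 (≤ High school): n₁ = 239, n₀ = 111, n = 350; a·n₀/n = 44·111/350 = 13.9543; c·n₁/n = 13·239/350 = 8.8771
Stratum 2 (Some college): n₁ = 389, n₀ = 247, n = 636; a·n₀/n = 206·247/636 = 80.0031; c·n₁/n = 83·389/636 = 50.7657
Stratum 3 (≥ Bachelor's): n₁ = 261, n₀ = 282, n = 543; a·n₀/n = 194·282/543 = 100.7514; c·n₁/n = 133·261/543 = 63.9282
RR_MH = (13.9543 + 80.0031 + 100.7514) / (8.8771 + 50.7657 + 63.9282) = 194.7088 / 123.5710 = 1.57568

1.58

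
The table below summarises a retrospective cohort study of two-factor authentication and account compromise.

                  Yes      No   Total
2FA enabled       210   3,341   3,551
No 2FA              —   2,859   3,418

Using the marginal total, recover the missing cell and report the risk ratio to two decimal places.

0.36

The missing cell is in the unexposed row: 3418 − 2859 = 559.
So a = 210, b = 3341, c = 559, d = 2859.
RR = [a/(a+b)] / [c/(c+d)] = (210/3551) / (559/3418) = 0.05914/0.16355 = 0.36160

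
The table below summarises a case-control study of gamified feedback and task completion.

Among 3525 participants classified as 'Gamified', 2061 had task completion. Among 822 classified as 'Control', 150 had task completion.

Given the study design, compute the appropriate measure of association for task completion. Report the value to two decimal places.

From the description: a = 2061, b = 1464, c = 150, d = 672.
This is a case-control study: participants were sampled on outcome status, so risks in the source population cannot be estimated directly — relative risk is not valid here. The odds ratio is the appropriate measure.
OR = (a·d)/(b·c) = (2061 × 672) / (1464 × 150) = 1384992 / 219600 = 6.30689

6.31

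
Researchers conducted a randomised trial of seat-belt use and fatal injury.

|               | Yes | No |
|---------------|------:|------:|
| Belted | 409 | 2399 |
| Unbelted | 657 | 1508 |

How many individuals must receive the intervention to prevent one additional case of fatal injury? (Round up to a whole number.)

Risk in treated group = 409/2808 = 0.14566; risk in control = 657/2165 = 0.30346.
Absolute risk reduction = 0.30346 − 0.14566 = 0.15781
NNT = 1 / ARR = 1 / 0.15781 = 6.337 → round up → 7

7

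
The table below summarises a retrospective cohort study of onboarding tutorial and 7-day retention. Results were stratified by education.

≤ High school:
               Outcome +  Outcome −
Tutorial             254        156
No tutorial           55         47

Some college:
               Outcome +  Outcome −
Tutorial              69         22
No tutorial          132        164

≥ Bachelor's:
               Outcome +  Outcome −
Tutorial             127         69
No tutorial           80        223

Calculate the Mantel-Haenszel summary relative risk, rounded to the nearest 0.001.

RR_MH = Σ(aᵢ·n₀ᵢ/nᵢ) / Σ(cᵢ·n₁ᵢ/nᵢ), with n₁ᵢ = aᵢ+bᵢ (exposed), n₀ᵢ = cᵢ+dᵢ (unexposed), nᵢ = n₁ᵢ+n₀ᵢ.
Stratum 1 (≤ High school): n₁ = 410, n₀ = 102, n = 512; a·n₀/n = 254·102/512 = 50.6016; c·n₁/n = 55·410/512 = 44.0430
Stratum 2 (Some college): n₁ = 91, n₀ = 296, n = 387; a·n₀/n = 69·296/387 = 52.7752; c·n₁/n = 132·91/387 = 31.0388
Stratum 3 (≥ Bachelor's): n₁ = 196, n₀ = 303, n = 499; a·n₀/n = 127·303/499 = 77.1162; c·n₁/n = 80·196/499 = 31.4228
RR_MH = (50.6016 + 52.7752 + 77.1162) / (44.0430 + 31.0388 + 31.4228) = 180.4930 / 106.5046 = 1.69470

1.695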